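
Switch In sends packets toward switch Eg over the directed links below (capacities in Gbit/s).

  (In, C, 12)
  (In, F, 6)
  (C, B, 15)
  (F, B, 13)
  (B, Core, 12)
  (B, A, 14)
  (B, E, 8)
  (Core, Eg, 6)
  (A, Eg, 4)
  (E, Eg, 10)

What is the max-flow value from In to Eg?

Augment In→C→B→Core→Eg: bottleneck 6, flow now 6.
Augment In→C→B→A→Eg: bottleneck 4, flow now 10.
Augment In→C→B→E→Eg: bottleneck 2, flow now 12.
Augment In→F→B→E→Eg: bottleneck 6, flow now 18.
No augmenting path remains; maximum flow = 18.
In the residual graph, reachable from In: {In}.
Min-cut edges: In→C (12), In→F (6); capacity 12 + 6 = 18.
This cut is saturated, so no flow can exceed 18.

18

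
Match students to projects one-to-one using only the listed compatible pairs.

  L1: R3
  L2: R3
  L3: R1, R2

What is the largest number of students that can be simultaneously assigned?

Unit-capacity flow: source→left, listed edges, right→sink; max matching = max flow.
Augmenting path L1→R3 (+1); matched 1.
Augmenting path L3→R1 (+1); matched 2.
No augmenting path remains; maximum matching = 2.
König certificate: {L3, R3} is a vertex cover of size 2 (every listed pair touches it), so no matching can be larger.

2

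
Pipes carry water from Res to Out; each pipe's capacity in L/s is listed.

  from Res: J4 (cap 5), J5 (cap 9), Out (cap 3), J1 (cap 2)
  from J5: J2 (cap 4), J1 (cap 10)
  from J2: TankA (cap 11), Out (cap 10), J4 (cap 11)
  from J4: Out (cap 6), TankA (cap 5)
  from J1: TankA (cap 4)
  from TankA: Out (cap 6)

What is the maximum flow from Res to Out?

16

Augment Res→Out: bottleneck 3, flow now 3.
Augment Res→J4→Out: bottleneck 5, flow now 8.
Augment Res→J5→J2→Out: bottleneck 4, flow now 12.
Augment Res→J1→TankA→Out: bottleneck 2, flow now 14.
Augment Res→J5→J1→TankA→Out: bottleneck 2, flow now 16.
No augmenting path remains; maximum flow = 16.
In the residual graph, reachable from Res: {Res, J5, J1}.
Min-cut edges: Res→J4 (5), Res→Out (3), J5→J2 (4), J1→TankA (4); capacity 5 + 3 + 4 + 4 = 16.
This cut is saturated, so no flow can exceed 16.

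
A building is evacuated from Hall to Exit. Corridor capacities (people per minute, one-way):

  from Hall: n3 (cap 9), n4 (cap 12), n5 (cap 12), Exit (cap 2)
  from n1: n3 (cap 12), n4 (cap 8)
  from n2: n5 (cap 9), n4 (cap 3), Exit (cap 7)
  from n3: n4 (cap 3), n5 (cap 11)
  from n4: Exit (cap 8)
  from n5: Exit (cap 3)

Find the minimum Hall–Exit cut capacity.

13

Augment Hall→Exit: bottleneck 2, flow now 2.
Augment Hall→n4→Exit: bottleneck 8, flow now 10.
Augment Hall→n5→Exit: bottleneck 3, flow now 13.
No augmenting path remains; maximum flow = 13.
By max-flow min-cut, the minimum cut capacity equals the max flow.
In the residual graph, reachable from Hall: {Hall, n3, n4, n5}.
Min-cut edges: Hall→Exit (2), n4→Exit (8), n5→Exit (3); capacity 2 + 8 + 3 = 13.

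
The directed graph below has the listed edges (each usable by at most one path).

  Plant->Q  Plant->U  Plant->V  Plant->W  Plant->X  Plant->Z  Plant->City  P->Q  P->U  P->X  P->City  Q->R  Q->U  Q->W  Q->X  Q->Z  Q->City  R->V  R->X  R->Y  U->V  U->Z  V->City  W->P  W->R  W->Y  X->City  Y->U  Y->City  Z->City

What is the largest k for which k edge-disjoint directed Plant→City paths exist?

6

Assign every edge capacity 1; by Menger, the answer equals the max flow.
Path Plant→City (+1); total 1.
Path Plant→Q→City (+1); total 2.
Path Plant→V→City (+1); total 3.
Path Plant→X→City (+1); total 4.
Path Plant→Z→City (+1); total 5.
Path Plant→W→P→City (+1); total 6.
No residual Plant→City path; max flow = 6.
Certifying cut of size 6: {Plant→City, Plant→Q, Plant→W, Plant→X, V→City, Z→City}.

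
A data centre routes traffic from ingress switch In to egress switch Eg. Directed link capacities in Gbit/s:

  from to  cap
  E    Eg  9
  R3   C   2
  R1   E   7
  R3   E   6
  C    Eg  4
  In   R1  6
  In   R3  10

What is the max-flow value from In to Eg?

11

Augment In→R1→E→Eg: bottleneck 6, flow now 6.
Augment In→R3→C→Eg: bottleneck 2, flow now 8.
Augment In→R3→E→Eg: bottleneck 3, flow now 11.
No augmenting path remains; maximum flow = 11.
In the residual graph, reachable from In: {In, R1, R3, E}.
Min-cut edges: R3→C (2), E→Eg (9); capacity 2 + 9 = 11.
This cut is saturated, so no flow can exceed 11.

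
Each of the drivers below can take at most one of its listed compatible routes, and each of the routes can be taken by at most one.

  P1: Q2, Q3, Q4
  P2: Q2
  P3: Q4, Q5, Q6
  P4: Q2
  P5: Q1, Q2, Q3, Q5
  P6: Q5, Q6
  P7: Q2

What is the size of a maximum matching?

Unit-capacity flow: source→left, listed edges, right→sink; max matching = max flow.
Augmenting path P1→Q2 (+1); matched 1.
Augmenting path P3→Q4 (+1); matched 2.
Augmenting path P5→Q1 (+1); matched 3.
Augmenting path P6→Q5 (+1); matched 4.
Augmenting path P2→Q2→P1→Q3 (+1); matched 5.
No augmenting path remains; maximum matching = 5.
König certificate: {P1, P3, P5, P6, Q2} is a vertex cover of size 5 (every listed pair touches it), so no matching can be larger.

5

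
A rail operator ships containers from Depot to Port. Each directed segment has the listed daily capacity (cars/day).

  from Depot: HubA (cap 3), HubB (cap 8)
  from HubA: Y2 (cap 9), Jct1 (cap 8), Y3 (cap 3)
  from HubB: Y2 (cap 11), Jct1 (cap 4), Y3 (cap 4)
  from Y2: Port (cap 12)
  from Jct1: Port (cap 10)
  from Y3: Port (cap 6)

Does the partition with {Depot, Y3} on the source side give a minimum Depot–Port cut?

No — its capacity is 17, but the minimum cut has capacity 11.

Given cut capacity: 3 + 8 + 6 = 17.
Augment Depot→HubA→Y2→Port: bottleneck 3, flow now 3.
Augment Depot→HubB→Y2→Port: bottleneck 8, flow now 11.
No augmenting path remains; maximum flow = 11.
In the residual graph, reachable from Depot: {Depot}.
Min-cut edges: Depot→HubA (3), Depot→HubB (8); capacity 3 + 8 = 11.
Cut capacity 17 exceeds the max flow 11, so it is not minimum.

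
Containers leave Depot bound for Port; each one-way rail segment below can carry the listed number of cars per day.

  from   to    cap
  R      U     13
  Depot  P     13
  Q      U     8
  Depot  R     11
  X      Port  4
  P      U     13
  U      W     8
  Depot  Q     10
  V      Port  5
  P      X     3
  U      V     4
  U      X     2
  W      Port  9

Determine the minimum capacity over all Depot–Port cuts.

16

Augment Depot→P→X→Port: bottleneck 3, flow now 3.
Augment Depot→P→U→V→Port: bottleneck 4, flow now 7.
Augment Depot→P→U→W→Port: bottleneck 6, flow now 13.
Augment Depot→Q→U→W→Port: bottleneck 2, flow now 15.
Augment Depot→Q→U→X→Port: bottleneck 1, flow now 16.
No augmenting path remains; maximum flow = 16.
By max-flow min-cut, the minimum cut capacity equals the max flow.
In the residual graph, reachable from Depot: {Depot, P, Q, R, U, X}.
Min-cut edges: U→V (4), U→W (8), X→Port (4); capacity 4 + 8 + 4 = 16.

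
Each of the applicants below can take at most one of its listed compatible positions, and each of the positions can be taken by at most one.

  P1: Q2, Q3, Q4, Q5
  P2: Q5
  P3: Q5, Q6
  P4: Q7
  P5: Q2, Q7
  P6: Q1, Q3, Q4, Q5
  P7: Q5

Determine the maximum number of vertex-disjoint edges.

6

Unit-capacity flow: source→left, listed edges, right→sink; max matching = max flow.
Augmenting path P1→Q2 (+1); matched 1.
Augmenting path P2→Q5 (+1); matched 2.
Augmenting path P3→Q6 (+1); matched 3.
Augmenting path P4→Q7 (+1); matched 4.
Augmenting path P6→Q1 (+1); matched 5.
Augmenting path P5→Q2→P1→Q3 (+1); matched 6.
No augmenting path remains; maximum matching = 6.
König certificate: {P1, P3, P4, P5, P6, Q5} is a vertex cover of size 6 (every listed pair touches it), so no matching can be larger.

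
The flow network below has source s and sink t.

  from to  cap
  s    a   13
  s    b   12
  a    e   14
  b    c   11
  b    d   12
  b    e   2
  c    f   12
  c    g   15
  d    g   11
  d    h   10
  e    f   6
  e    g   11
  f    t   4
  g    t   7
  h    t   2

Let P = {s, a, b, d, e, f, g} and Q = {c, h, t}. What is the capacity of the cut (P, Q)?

Edges leaving {s, a, b, d, e, f, g}: b→c (11), d→h (10), f→t (4), g→t (7).
Cut capacity = 11 + 10 + 4 + 7 = 32.

32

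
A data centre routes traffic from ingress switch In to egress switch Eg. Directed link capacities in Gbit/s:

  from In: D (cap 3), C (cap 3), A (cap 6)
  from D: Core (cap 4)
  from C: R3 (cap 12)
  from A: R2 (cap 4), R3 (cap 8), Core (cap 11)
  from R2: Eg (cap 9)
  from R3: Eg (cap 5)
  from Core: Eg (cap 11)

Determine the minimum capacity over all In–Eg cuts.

Augment In→D→Core→Eg: bottleneck 3, flow now 3.
Augment In→C→R3→Eg: bottleneck 3, flow now 6.
Augment In→A→R2→Eg: bottleneck 4, flow now 10.
Augment In→A→R3→Eg: bottleneck 2, flow now 12.
No augmenting path remains; maximum flow = 12.
By max-flow min-cut, the minimum cut capacity equals the max flow.
In the residual graph, reachable from In: {In}.
Min-cut edges: In→D (3), In→C (3), In→A (6); capacity 3 + 3 + 6 = 12.

12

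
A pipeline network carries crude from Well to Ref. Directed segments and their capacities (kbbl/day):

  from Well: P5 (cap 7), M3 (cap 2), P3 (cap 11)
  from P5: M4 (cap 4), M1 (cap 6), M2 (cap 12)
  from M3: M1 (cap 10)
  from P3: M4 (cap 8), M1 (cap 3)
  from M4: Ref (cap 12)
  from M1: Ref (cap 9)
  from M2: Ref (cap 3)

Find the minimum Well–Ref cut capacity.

Augment Well→P5→M4→Ref: bottleneck 4, flow now 4.
Augment Well→P5→M1→Ref: bottleneck 3, flow now 7.
Augment Well→M3→M1→Ref: bottleneck 2, flow now 9.
Augment Well→P3→M4→Ref: bottleneck 8, flow now 17.
Augment Well→P3→M1→Ref: bottleneck 3, flow now 20.
No augmenting path remains; maximum flow = 20.
By max-flow min-cut, the minimum cut capacity equals the max flow.
In the residual graph, reachable from Well: {Well}.
Min-cut edges: Well→P5 (7), Well→M3 (2), Well→P3 (11); capacity 7 + 2 + 11 = 20.

20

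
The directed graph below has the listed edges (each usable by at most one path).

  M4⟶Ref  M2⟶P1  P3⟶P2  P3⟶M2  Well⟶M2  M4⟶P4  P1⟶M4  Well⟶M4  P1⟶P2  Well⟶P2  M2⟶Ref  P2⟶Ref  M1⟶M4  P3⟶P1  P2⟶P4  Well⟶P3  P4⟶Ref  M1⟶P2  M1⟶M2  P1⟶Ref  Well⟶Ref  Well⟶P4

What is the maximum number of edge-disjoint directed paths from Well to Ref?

Assign every edge capacity 1; by Menger, the answer equals the max flow.
Path Well→Ref (+1); total 1.
Path Well→P2→Ref (+1); total 2.
Path Well→M4→Ref (+1); total 3.
Path Well→M2→Ref (+1); total 4.
Path Well→P4→Ref (+1); total 5.
Path Well→P3→P1→Ref (+1); total 6.
No residual Well→Ref path; max flow = 6.
Certifying cut of size 6: {Well→M2, Well→M4, Well→P2, Well→P3, Well→P4, Well→Ref}.

6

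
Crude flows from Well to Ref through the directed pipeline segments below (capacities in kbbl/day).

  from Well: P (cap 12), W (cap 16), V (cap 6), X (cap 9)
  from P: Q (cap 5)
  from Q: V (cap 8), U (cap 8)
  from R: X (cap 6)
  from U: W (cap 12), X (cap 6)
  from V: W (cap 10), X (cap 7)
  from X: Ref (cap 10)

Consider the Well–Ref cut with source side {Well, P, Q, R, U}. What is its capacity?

Edges leaving {Well, P, Q, R, U}: Well→V (6), Well→W (16), Well→X (9), Q→V (8), R→X (6), U→W (12), U→X (6).
Cut capacity = 6 + 16 + 9 + 8 + 6 + 12 + 6 = 63.

63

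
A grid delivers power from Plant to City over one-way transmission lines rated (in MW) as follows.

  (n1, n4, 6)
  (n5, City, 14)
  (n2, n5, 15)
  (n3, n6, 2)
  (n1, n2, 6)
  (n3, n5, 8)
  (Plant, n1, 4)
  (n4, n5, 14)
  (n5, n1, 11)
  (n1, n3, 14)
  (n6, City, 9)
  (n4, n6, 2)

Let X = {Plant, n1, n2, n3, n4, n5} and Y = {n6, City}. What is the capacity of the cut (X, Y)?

18

Edges leaving {Plant, n1, n2, n3, n4, n5}: n3→n6 (2), n4→n6 (2), n5→City (14).
Cut capacity = 2 + 2 + 14 = 18.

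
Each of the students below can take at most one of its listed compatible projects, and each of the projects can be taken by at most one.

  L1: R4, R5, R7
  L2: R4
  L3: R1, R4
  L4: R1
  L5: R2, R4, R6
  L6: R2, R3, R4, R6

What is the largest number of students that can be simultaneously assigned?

5

Unit-capacity flow: source→left, listed edges, right→sink; max matching = max flow.
Augmenting path L1→R4 (+1); matched 1.
Augmenting path L3→R1 (+1); matched 2.
Augmenting path L5→R2 (+1); matched 3.
Augmenting path L6→R3 (+1); matched 4.
Augmenting path L2→R4→L1→R5 (+1); matched 5.
No augmenting path remains; maximum matching = 5.
König certificate: {L1, L5, L6, R1, R4} is a vertex cover of size 5 (every listed pair touches it), so no matching can be larger.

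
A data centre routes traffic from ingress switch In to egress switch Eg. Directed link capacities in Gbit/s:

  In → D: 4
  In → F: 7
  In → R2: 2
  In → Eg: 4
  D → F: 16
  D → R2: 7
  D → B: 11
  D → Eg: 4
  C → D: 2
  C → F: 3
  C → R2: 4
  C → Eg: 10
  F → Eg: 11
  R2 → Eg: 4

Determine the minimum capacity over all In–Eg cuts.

17

Augment In→Eg: bottleneck 4, flow now 4.
Augment In→D→Eg: bottleneck 4, flow now 8.
Augment In→F→Eg: bottleneck 7, flow now 15.
Augment In→R2→Eg: bottleneck 2, flow now 17.
No augmenting path remains; maximum flow = 17.
By max-flow min-cut, the minimum cut capacity equals the max flow.
In the residual graph, reachable from In: {In}.
Min-cut edges: In→D (4), In→F (7), In→R2 (2), In→Eg (4); capacity 4 + 7 + 2 + 4 = 17.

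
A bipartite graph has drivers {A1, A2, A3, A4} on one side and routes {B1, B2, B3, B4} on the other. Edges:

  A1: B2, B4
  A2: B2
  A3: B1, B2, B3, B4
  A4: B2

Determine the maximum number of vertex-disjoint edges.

Unit-capacity flow: source→left, listed edges, right→sink; max matching = max flow.
Augmenting path A1→B2 (+1); matched 1.
Augmenting path A3→B1 (+1); matched 2.
Augmenting path A2→B2→A1→B4 (+1); matched 3.
No augmenting path remains; maximum matching = 3.
König certificate: {A1, A3, B2} is a vertex cover of size 3 (every listed pair touches it), so no matching can be larger.

3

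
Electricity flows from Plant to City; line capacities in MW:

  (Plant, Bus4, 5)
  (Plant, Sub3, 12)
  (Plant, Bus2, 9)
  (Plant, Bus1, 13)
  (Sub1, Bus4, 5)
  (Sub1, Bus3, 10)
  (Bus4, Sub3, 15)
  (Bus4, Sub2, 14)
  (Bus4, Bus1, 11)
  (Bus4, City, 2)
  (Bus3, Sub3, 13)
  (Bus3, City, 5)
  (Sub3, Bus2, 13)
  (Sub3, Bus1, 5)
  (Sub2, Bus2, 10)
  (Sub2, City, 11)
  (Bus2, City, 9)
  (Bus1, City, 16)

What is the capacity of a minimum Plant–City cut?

Augment Plant→Bus4→City: bottleneck 2, flow now 2.
Augment Plant→Bus2→City: bottleneck 9, flow now 11.
Augment Plant→Bus1→City: bottleneck 13, flow now 24.
Augment Plant→Bus4→Sub2→City: bottleneck 3, flow now 27.
Augment Plant→Sub3→Bus1→City: bottleneck 3, flow now 30.
No augmenting path remains; maximum flow = 30.
By max-flow min-cut, the minimum cut capacity equals the max flow.
In the residual graph, reachable from Plant: {Plant, Sub3, Bus2, Bus1}.
Min-cut edges: Plant→Bus4 (5), Bus2→City (9), Bus1→City (16); capacity 5 + 9 + 16 = 30.

30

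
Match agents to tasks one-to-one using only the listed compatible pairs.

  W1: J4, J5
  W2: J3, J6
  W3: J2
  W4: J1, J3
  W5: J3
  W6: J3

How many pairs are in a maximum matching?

Unit-capacity flow: source→left, listed edges, right→sink; max matching = max flow.
Augmenting path W1→J4 (+1); matched 1.
Augmenting path W2→J3 (+1); matched 2.
Augmenting path W3→J2 (+1); matched 3.
Augmenting path W4→J1 (+1); matched 4.
Augmenting path W5→J3→W2→J6 (+1); matched 5.
No augmenting path remains; maximum matching = 5.
König certificate: {W1, W2, W3, W4, J3} is a vertex cover of size 5 (every listed pair touches it), so no matching can be larger.

5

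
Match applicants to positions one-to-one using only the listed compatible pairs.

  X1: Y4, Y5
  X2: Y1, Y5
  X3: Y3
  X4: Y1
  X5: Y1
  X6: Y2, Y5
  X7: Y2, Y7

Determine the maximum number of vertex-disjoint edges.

Unit-capacity flow: source→left, listed edges, right→sink; max matching = max flow.
Augmenting path X1→Y4 (+1); matched 1.
Augmenting path X2→Y1 (+1); matched 2.
Augmenting path X3→Y3 (+1); matched 3.
Augmenting path X6→Y2 (+1); matched 4.
Augmenting path X7→Y7 (+1); matched 5.
Augmenting path X4→Y1→X2→Y5 (+1); matched 6.
No augmenting path remains; maximum matching = 6.
König certificate: {X1, X2, X3, X6, X7, Y1} is a vertex cover of size 6 (every listed pair touches it), so no matching can be larger.

6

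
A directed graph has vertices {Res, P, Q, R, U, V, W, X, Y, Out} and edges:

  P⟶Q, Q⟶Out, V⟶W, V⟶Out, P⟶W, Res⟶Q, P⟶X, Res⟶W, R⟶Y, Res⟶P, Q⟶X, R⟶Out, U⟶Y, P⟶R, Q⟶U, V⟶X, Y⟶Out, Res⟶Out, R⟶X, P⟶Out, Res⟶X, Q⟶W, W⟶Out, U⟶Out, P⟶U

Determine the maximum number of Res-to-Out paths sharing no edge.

Assign every edge capacity 1; by Menger, the answer equals the max flow.
Path Res→Out (+1); total 1.
Path Res→P→Out (+1); total 2.
Path Res→Q→Out (+1); total 3.
Path Res→W→Out (+1); total 4.
No residual Res→Out path; max flow = 4.
Certifying cut of size 4: {Res→Out, Res→P, Res→Q, Res→W}.

4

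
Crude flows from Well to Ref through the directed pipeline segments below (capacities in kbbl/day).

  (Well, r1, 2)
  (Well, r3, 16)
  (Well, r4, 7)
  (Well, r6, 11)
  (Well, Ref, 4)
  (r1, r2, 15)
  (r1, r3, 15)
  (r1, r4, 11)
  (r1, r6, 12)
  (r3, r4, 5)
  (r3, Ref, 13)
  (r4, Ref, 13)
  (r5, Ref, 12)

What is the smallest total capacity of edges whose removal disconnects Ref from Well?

29

Augment Well→Ref: bottleneck 4, flow now 4.
Augment Well→r3→Ref: bottleneck 13, flow now 17.
Augment Well→r4→Ref: bottleneck 7, flow now 24.
Augment Well→r1→r4→Ref: bottleneck 2, flow now 26.
Augment Well→r3→r4→Ref: bottleneck 3, flow now 29.
No augmenting path remains; maximum flow = 29.
By max-flow min-cut, the minimum cut capacity equals the max flow.
In the residual graph, reachable from Well: {Well, r6}.
Min-cut edges: Well→r1 (2), Well→r3 (16), Well→r4 (7), Well→Ref (4); capacity 2 + 16 + 7 + 4 = 29.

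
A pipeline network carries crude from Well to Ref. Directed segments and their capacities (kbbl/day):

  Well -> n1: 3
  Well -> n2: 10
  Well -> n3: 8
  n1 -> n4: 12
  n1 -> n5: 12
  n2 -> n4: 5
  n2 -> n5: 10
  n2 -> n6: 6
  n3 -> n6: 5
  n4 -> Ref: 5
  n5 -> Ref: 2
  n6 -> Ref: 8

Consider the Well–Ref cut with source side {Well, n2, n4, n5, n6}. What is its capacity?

26

Edges leaving {Well, n2, n4, n5, n6}: Well→n1 (3), Well→n3 (8), n4→Ref (5), n5→Ref (2), n6→Ref (8).
Cut capacity = 3 + 8 + 5 + 2 + 8 = 26.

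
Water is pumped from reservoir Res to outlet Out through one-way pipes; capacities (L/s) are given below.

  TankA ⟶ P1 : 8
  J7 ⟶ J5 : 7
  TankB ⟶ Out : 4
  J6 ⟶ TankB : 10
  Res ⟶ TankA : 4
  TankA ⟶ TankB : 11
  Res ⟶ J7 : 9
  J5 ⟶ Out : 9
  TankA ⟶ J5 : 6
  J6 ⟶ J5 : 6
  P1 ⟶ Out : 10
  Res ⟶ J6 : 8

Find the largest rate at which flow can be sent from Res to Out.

17

Augment Res→TankA→P1→Out: bottleneck 4, flow now 4.
Augment Res→J7→J5→Out: bottleneck 7, flow now 11.
Augment Res→J6→J5→Out: bottleneck 2, flow now 13.
Augment Res→J6→TankB→Out: bottleneck 4, flow now 17.
No augmenting path remains; maximum flow = 17.
In the residual graph, reachable from Res: {Res, J7, J6, J5, TankB}.
Min-cut edges: Res→TankA (4), J5→Out (9), TankB→Out (4); capacity 4 + 9 + 4 = 17.
This cut is saturated, so no flow can exceed 17.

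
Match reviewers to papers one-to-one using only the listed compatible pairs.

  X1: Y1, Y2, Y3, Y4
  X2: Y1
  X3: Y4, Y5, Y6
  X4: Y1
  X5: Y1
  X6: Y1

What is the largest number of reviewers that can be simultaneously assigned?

3

Unit-capacity flow: source→left, listed edges, right→sink; max matching = max flow.
Augmenting path X1→Y1 (+1); matched 1.
Augmenting path X3→Y4 (+1); matched 2.
Augmenting path X2→Y1→X1→Y2 (+1); matched 3.
No augmenting path remains; maximum matching = 3.
König certificate: {X1, X3, Y1} is a vertex cover of size 3 (every listed pair touches it), so no matching can be larger.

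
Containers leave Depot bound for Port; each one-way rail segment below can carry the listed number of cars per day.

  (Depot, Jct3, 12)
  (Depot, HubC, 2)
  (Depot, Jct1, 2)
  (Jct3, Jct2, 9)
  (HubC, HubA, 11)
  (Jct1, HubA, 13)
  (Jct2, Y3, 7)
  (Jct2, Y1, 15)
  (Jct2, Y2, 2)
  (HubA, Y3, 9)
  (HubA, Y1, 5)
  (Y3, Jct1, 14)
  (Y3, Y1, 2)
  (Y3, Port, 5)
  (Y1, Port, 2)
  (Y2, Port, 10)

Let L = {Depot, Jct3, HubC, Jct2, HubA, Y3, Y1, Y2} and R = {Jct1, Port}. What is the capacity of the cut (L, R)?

Edges leaving {Depot, Jct3, HubC, Jct2, HubA, Y3, Y1, Y2}: Depot→Jct1 (2), Y3→Jct1 (14), Y3→Port (5), Y1→Port (2), Y2→Port (10).
Cut capacity = 2 + 14 + 5 + 2 + 10 = 33.

33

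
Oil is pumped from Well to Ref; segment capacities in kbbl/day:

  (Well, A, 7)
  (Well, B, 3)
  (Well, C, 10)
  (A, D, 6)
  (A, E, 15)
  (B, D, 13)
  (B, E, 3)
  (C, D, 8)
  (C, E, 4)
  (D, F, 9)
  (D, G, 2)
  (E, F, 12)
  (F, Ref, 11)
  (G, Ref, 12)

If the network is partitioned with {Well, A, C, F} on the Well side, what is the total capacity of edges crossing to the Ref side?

Edges leaving {Well, A, C, F}: Well→B (3), A→D (6), A→E (15), C→D (8), C→E (4), F→Ref (11).
Cut capacity = 3 + 6 + 15 + 8 + 4 + 11 = 47.

47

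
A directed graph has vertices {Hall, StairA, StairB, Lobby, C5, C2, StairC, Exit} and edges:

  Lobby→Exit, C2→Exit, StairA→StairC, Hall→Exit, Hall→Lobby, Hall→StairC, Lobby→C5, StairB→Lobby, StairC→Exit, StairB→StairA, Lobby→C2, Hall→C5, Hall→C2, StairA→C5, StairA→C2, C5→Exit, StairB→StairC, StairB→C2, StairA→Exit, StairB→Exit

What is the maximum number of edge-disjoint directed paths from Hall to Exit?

Assign every edge capacity 1; by Menger, the answer equals the max flow.
Path Hall→Exit (+1); total 1.
Path Hall→Lobby→Exit (+1); total 2.
Path Hall→C5→Exit (+1); total 3.
Path Hall→C2→Exit (+1); total 4.
Path Hall→StairC→Exit (+1); total 5.
No residual Hall→Exit path; max flow = 5.
Certifying cut of size 5: {Hall→C2, Hall→C5, Hall→Exit, Hall→Lobby, Hall→StairC}.

5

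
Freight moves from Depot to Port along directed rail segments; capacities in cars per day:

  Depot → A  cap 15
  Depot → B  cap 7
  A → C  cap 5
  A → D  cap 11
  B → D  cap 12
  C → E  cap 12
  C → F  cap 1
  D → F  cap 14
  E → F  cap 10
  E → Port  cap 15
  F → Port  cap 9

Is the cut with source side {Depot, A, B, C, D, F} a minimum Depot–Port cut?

No — its capacity is 21, but the minimum cut has capacity 14.

Given cut capacity: 12 + 9 = 21.
Augment Depot→A→C→E→Port: bottleneck 5, flow now 5.
Augment Depot→A→D→F→Port: bottleneck 9, flow now 14.
No augmenting path remains; maximum flow = 14.
In the residual graph, reachable from Depot: {Depot, A, B, D, F}.
Min-cut edges: A→C (5), F→Port (9); capacity 5 + 9 = 14.
Cut capacity 21 exceeds the max flow 14, so it is not minimum.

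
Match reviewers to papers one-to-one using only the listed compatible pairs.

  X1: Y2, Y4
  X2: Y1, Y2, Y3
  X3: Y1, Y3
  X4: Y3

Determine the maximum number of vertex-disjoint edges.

4

Unit-capacity flow: source→left, listed edges, right→sink; max matching = max flow.
Augmenting path X1→Y2 (+1); matched 1.
Augmenting path X2→Y1 (+1); matched 2.
Augmenting path X3→Y3 (+1); matched 3.
Augmenting path X4→Y3→X3→Y1→X2→Y2→X1→Y4 (+1); matched 4.
No augmenting path remains; maximum matching = 4.
König certificate: {X1, X2, X3, X4} is a vertex cover of size 4 (every listed pair touches it), so no matching can be larger.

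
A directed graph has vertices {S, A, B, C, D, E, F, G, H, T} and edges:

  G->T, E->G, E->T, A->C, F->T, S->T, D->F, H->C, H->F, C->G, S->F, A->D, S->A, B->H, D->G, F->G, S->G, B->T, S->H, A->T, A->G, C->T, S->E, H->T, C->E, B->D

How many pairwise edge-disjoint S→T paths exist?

Assign every edge capacity 1; by Menger, the answer equals the max flow.
Path S→T (+1); total 1.
Path S→A→T (+1); total 2.
Path S→E→T (+1); total 3.
Path S→F→T (+1); total 4.
Path S→G→T (+1); total 5.
Path S→H→T (+1); total 6.
No residual S→T path; max flow = 6.
Certifying cut of size 6: {S→A, S→E, S→F, S→G, S→H, S→T}.

6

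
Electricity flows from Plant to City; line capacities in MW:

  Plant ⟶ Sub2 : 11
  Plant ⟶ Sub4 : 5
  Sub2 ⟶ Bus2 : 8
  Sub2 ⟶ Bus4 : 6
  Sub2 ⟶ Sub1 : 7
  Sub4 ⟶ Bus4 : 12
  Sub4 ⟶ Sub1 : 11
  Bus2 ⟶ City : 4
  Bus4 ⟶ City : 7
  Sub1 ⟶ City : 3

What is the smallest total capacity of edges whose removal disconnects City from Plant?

Augment Plant→Sub2→Bus2→City: bottleneck 4, flow now 4.
Augment Plant→Sub2→Bus4→City: bottleneck 6, flow now 10.
Augment Plant→Sub2→Sub1→City: bottleneck 1, flow now 11.
Augment Plant→Sub4→Bus4→City: bottleneck 1, flow now 12.
Augment Plant→Sub4→Sub1→City: bottleneck 2, flow now 14.
No augmenting path remains; maximum flow = 14.
By max-flow min-cut, the minimum cut capacity equals the max flow.
In the residual graph, reachable from Plant: {Plant, Sub2, Sub4, Bus2, Bus4, Sub1}.
Min-cut edges: Bus2→City (4), Bus4→City (7), Sub1→City (3); capacity 4 + 7 + 3 = 14.

14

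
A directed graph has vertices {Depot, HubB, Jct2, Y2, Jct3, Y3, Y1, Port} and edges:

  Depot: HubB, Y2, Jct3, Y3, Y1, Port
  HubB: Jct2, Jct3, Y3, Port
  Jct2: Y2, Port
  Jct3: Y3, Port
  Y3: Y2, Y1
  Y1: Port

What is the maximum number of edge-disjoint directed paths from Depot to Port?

Assign every edge capacity 1; by Menger, the answer equals the max flow.
Path Depot→Port (+1); total 1.
Path Depot→HubB→Port (+1); total 2.
Path Depot→Jct3→Port (+1); total 3.
Path Depot→Y1→Port (+1); total 4.
No residual Depot→Port path; max flow = 4.
Certifying cut of size 4: {Depot→HubB, Depot→Jct3, Depot→Port, Y1→Port}.

4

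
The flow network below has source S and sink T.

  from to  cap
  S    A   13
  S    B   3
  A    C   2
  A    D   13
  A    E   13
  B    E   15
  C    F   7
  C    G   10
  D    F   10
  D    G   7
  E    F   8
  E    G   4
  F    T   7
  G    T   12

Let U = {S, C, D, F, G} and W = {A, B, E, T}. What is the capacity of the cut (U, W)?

Edges leaving {S, C, D, F, G}: S→A (13), S→B (3), F→T (7), G→T (12).
Cut capacity = 13 + 3 + 7 + 12 = 35.

35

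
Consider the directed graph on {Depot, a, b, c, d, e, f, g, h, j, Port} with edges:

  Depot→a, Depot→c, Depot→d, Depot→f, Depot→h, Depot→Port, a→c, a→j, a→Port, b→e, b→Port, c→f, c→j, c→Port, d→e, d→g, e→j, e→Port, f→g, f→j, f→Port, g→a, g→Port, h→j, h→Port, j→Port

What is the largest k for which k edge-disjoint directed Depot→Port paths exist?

6

Assign every edge capacity 1; by Menger, the answer equals the max flow.
Path Depot→Port (+1); total 1.
Path Depot→a→Port (+1); total 2.
Path Depot→c→Port (+1); total 3.
Path Depot→f→Port (+1); total 4.
Path Depot→h→Port (+1); total 5.
Path Depot→d→e→Port (+1); total 6.
No residual Depot→Port path; max flow = 6.
Certifying cut of size 6: {Depot→Port, Depot→a, Depot→c, Depot→d, Depot→f, Depot→h}.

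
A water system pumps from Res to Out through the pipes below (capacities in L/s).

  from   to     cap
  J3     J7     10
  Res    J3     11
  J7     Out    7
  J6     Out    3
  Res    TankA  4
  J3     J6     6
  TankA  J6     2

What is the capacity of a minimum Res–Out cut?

Augment Res→TankA→J6→Out: bottleneck 2, flow now 2.
Augment Res→J3→J6→Out: bottleneck 1, flow now 3.
Augment Res→J3→J7→Out: bottleneck 7, flow now 10.
No augmenting path remains; maximum flow = 10.
By max-flow min-cut, the minimum cut capacity equals the max flow.
In the residual graph, reachable from Res: {Res, TankA, J3, J6, J7}.
Min-cut edges: J6→Out (3), J7→Out (7); capacity 3 + 7 = 10.

10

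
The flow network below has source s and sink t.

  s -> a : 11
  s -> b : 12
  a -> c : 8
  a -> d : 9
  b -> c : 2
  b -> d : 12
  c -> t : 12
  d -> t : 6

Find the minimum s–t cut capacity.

16

Augment s→a→c→t: bottleneck 8, flow now 8.
Augment s→a→d→t: bottleneck 3, flow now 11.
Augment s→b→c→t: bottleneck 2, flow now 13.
Augment s→b→d→t: bottleneck 3, flow now 16.
No augmenting path remains; maximum flow = 16.
By max-flow min-cut, the minimum cut capacity equals the max flow.
In the residual graph, reachable from s: {s, a, b, d}.
Min-cut edges: a→c (8), b→c (2), d→t (6); capacity 8 + 2 + 6 = 16.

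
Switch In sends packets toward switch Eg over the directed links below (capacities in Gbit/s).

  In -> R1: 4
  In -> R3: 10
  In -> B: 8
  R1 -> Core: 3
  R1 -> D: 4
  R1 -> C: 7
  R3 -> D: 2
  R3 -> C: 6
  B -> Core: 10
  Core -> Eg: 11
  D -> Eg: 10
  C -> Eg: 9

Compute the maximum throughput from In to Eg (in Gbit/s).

20

Augment In→R1→Core→Eg: bottleneck 3, flow now 3.
Augment In→R1→D→Eg: bottleneck 1, flow now 4.
Augment In→R3→D→Eg: bottleneck 2, flow now 6.
Augment In→R3→C→Eg: bottleneck 6, flow now 12.
Augment In→B→Core→Eg: bottleneck 8, flow now 20.
No augmenting path remains; maximum flow = 20.
In the residual graph, reachable from In: {In, R3}.
Min-cut edges: In→R1 (4), In→B (8), R3→D (2), R3→C (6); capacity 4 + 8 + 2 + 6 = 20.
This cut is saturated, so no flow can exceed 20.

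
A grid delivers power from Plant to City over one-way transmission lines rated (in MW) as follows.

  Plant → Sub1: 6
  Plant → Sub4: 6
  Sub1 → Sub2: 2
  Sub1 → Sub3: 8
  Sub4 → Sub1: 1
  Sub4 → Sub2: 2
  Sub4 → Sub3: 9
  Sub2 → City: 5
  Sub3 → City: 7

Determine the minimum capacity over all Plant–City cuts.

11

Augment Plant→Sub1→Sub2→City: bottleneck 2, flow now 2.
Augment Plant→Sub1→Sub3→City: bottleneck 4, flow now 6.
Augment Plant→Sub4→Sub2→City: bottleneck 2, flow now 8.
Augment Plant→Sub4→Sub3→City: bottleneck 3, flow now 11.
No augmenting path remains; maximum flow = 11.
By max-flow min-cut, the minimum cut capacity equals the max flow.
In the residual graph, reachable from Plant: {Plant, Sub1, Sub4, Sub3}.
Min-cut edges: Sub1→Sub2 (2), Sub4→Sub2 (2), Sub3→City (7); capacity 2 + 2 + 7 = 11.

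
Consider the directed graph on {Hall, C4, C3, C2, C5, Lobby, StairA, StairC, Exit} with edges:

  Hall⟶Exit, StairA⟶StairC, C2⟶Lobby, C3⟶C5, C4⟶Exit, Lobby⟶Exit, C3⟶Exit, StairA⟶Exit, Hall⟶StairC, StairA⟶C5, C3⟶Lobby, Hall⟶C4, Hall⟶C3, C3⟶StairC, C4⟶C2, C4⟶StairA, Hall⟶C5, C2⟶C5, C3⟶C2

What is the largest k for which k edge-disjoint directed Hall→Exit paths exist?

Assign every edge capacity 1; by Menger, the answer equals the max flow.
Path Hall→Exit (+1); total 1.
Path Hall→C4→Exit (+1); total 2.
Path Hall→C3→Exit (+1); total 3.
No residual Hall→Exit path; max flow = 3.
Certifying cut of size 3: {Hall→C3, Hall→C4, Hall→Exit}.

3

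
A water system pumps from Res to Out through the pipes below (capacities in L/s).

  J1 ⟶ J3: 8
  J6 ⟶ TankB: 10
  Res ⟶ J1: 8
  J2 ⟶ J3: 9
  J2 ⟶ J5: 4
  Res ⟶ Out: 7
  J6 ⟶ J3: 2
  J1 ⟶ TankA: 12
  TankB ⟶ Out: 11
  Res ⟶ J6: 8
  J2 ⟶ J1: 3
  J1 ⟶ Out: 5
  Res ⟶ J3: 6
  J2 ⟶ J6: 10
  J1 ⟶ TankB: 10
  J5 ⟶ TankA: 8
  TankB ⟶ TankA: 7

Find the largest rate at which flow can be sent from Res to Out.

23

Augment Res→Out: bottleneck 7, flow now 7.
Augment Res→J1→Out: bottleneck 5, flow now 12.
Augment Res→J1→TankB→Out: bottleneck 3, flow now 15.
Augment Res→J6→TankB→Out: bottleneck 8, flow now 23.
No augmenting path remains; maximum flow = 23.
In the residual graph, reachable from Res: {Res, J3}.
Min-cut edges: Res→J1 (8), Res→J6 (8), Res→Out (7); capacity 8 + 8 + 7 = 23.
This cut is saturated, so no flow can exceed 23.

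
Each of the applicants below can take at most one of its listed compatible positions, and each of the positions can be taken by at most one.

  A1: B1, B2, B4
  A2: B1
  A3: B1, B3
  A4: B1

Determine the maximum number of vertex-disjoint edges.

Unit-capacity flow: source→left, listed edges, right→sink; max matching = max flow.
Augmenting path A1→B1 (+1); matched 1.
Augmenting path A3→B3 (+1); matched 2.
Augmenting path A2→B1→A1→B2 (+1); matched 3.
No augmenting path remains; maximum matching = 3.
König certificate: {A1, A3, B1} is a vertex cover of size 3 (every listed pair touches it), so no matching can be larger.

3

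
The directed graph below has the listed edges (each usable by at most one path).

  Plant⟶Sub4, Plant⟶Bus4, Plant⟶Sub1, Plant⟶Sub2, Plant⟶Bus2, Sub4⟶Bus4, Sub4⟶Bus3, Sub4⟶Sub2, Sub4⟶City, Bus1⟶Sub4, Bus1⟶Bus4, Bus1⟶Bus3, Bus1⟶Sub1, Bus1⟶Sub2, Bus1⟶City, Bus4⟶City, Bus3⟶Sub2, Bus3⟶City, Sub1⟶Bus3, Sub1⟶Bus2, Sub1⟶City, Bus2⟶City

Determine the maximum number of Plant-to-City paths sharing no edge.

4

Assign every edge capacity 1; by Menger, the answer equals the max flow.
Path Plant→Sub4→City (+1); total 1.
Path Plant→Bus4→City (+1); total 2.
Path Plant→Sub1→City (+1); total 3.
Path Plant→Bus2→City (+1); total 4.
No residual Plant→City path; max flow = 4.
Certifying cut of size 4: {Plant→Bus2, Plant→Bus4, Plant→Sub1, Plant→Sub4}.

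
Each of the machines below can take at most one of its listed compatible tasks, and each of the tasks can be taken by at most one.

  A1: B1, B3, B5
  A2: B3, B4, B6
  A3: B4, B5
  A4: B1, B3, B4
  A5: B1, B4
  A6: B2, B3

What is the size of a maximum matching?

6

Unit-capacity flow: source→left, listed edges, right→sink; max matching = max flow.
Augmenting path A1→B1 (+1); matched 1.
Augmenting path A2→B3 (+1); matched 2.
Augmenting path A3→B4 (+1); matched 3.
Augmenting path A6→B2 (+1); matched 4.
Augmenting path A4→B1→A1→B5 (+1); matched 5.
Augmenting path A5→B1→A4→B3→A2→B6 (+1); matched 6.
No augmenting path remains; maximum matching = 6.
König certificate: {A1, A2, A3, A4, A5, A6} is a vertex cover of size 6 (every listed pair touches it), so no matching can be larger.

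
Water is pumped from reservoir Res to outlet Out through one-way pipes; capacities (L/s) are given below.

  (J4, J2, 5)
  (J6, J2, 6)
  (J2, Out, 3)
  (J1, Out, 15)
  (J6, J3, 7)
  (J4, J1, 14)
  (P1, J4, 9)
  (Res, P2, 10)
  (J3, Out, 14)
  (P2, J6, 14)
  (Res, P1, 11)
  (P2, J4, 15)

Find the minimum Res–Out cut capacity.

19

Augment Res→P1→J4→J1→Out: bottleneck 9, flow now 9.
Augment Res→P2→J4→J1→Out: bottleneck 5, flow now 14.
Augment Res→P2→J4→J2→Out: bottleneck 3, flow now 17.
Augment Res→P2→J6→J3→Out: bottleneck 2, flow now 19.
No augmenting path remains; maximum flow = 19.
By max-flow min-cut, the minimum cut capacity equals the max flow.
In the residual graph, reachable from Res: {Res, P1}.
Min-cut edges: Res→P2 (10), P1→J4 (9); capacity 10 + 9 = 19.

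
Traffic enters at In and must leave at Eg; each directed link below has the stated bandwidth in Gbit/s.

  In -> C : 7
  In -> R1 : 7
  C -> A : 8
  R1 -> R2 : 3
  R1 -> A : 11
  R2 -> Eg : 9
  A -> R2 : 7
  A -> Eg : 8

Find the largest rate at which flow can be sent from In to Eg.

Augment In→C→A→Eg: bottleneck 7, flow now 7.
Augment In→R1→R2→Eg: bottleneck 3, flow now 10.
Augment In→R1→A→Eg: bottleneck 1, flow now 11.
Augment In→R1→A→R2→Eg: bottleneck 3, flow now 14.
No augmenting path remains; maximum flow = 14.
In the residual graph, reachable from In: {In}.
Min-cut edges: In→C (7), In→R1 (7); capacity 7 + 7 = 14.
This cut is saturated, so no flow can exceed 14.

14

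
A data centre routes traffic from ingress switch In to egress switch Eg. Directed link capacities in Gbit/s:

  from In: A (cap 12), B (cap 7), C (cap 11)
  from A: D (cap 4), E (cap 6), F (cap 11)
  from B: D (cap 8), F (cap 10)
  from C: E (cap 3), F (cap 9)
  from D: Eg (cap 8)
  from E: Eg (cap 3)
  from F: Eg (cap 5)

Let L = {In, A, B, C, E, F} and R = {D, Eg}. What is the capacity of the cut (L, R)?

Edges leaving {In, A, B, C, E, F}: A→D (4), B→D (8), E→Eg (3), F→Eg (5).
Cut capacity = 4 + 8 + 3 + 5 = 20.

20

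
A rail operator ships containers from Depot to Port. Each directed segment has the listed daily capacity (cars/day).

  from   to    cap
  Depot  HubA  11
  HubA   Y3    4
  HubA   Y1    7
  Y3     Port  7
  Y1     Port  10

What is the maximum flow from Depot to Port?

11

Augment Depot→HubA→Y3→Port: bottleneck 4, flow now 4.
Augment Depot→HubA→Y1→Port: bottleneck 7, flow now 11.
No augmenting path remains; maximum flow = 11.
In the residual graph, reachable from Depot: {Depot}.
Min-cut edges: Depot→HubA (11); capacity 11 = 11.
This cut is saturated, so no flow can exceed 11.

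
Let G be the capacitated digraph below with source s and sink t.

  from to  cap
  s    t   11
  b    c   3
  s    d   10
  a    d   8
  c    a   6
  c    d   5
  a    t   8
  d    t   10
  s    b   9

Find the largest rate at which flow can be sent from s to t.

Augment s→t: bottleneck 11, flow now 11.
Augment s→d→t: bottleneck 10, flow now 21.
Augment s→b→c→a→t: bottleneck 3, flow now 24.
No augmenting path remains; maximum flow = 24.
In the residual graph, reachable from s: {s, b}.
Min-cut edges: s→d (10), s→t (11), b→c (3); capacity 10 + 11 + 3 = 24.
This cut is saturated, so no flow can exceed 24.

24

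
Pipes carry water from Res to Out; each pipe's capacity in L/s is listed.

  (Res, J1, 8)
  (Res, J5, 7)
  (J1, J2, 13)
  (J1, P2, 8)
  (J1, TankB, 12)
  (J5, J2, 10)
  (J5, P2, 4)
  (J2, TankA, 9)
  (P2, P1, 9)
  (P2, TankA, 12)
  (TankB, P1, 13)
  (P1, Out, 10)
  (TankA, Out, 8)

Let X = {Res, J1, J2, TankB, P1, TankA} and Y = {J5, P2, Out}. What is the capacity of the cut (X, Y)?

33

Edges leaving {Res, J1, J2, TankB, P1, TankA}: Res→J5 (7), J1→P2 (8), P1→Out (10), TankA→Out (8).
Cut capacity = 7 + 8 + 10 + 8 = 33.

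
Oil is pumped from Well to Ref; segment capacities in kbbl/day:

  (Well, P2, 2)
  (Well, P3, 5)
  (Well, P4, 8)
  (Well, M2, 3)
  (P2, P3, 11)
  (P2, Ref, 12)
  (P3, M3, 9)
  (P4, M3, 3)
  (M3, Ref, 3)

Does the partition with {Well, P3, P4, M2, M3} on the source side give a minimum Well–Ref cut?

Yes — it is a minimum cut (capacity 5).

Given cut capacity: 2 + 3 = 5.
Augment Well→P2→Ref: bottleneck 2, flow now 2.
Augment Well→P3→M3→Ref: bottleneck 3, flow now 5.
No augmenting path remains; maximum flow = 5.
Cut capacity 5 equals the max flow, so it is a minimum cut.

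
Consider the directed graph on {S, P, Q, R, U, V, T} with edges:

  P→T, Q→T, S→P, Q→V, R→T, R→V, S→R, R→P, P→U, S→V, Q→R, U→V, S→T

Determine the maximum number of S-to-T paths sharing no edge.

Assign every edge capacity 1; by Menger, the answer equals the max flow.
Path S→T (+1); total 1.
Path S→P→T (+1); total 2.
Path S→R→T (+1); total 3.
No residual S→T path; max flow = 3.
Certifying cut of size 3: {S→P, S→R, S→T}.

3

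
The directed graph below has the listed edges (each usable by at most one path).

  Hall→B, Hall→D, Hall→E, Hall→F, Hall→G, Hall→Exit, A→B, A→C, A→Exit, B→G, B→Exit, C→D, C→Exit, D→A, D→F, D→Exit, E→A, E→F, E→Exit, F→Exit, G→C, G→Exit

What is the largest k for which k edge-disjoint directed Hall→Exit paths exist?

Assign every edge capacity 1; by Menger, the answer equals the max flow.
Path Hall→Exit (+1); total 1.
Path Hall→B→Exit (+1); total 2.
Path Hall→D→Exit (+1); total 3.
Path Hall→E→Exit (+1); total 4.
Path Hall→F→Exit (+1); total 5.
Path Hall→G→Exit (+1); total 6.
No residual Hall→Exit path; max flow = 6.
Certifying cut of size 6: {Hall→B, Hall→D, Hall→E, Hall→Exit, Hall→F, Hall→G}.

6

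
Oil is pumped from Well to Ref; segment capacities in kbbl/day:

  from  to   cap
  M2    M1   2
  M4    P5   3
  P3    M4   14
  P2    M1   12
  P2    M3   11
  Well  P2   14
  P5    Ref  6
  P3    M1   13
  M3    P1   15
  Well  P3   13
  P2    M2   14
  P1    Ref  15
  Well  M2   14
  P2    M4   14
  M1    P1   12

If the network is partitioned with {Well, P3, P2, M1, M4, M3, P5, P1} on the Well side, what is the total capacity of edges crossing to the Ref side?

49

Edges leaving {Well, P3, P2, M1, M4, M3, P5, P1}: Well→M2 (14), P2→M2 (14), P5→Ref (6), P1→Ref (15).
Cut capacity = 14 + 14 + 6 + 15 = 49.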